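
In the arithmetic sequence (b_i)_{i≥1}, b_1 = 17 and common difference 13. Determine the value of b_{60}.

784

b_i = 17 + (i - 1)·13.
b_{60} = 17 + 59·13 = 784.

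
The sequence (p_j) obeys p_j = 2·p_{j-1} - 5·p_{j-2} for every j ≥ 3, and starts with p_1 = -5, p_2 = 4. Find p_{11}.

Step forward from the initial values:
p_3 = 33  p_4 = 46  p_5 = -73  p_6 = -376  p_7 = -387  p_8 = 1106  p_9 = 4147  p_{10} = 2764  p_{11} = -15207.

-15207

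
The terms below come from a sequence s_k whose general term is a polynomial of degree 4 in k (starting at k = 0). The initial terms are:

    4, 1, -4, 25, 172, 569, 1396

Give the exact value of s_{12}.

31516

1st diffs: -3, -5, 29, 147, 397, 827.
2nd diffs: -2, 34, 118, 250, 430.
3rd diffs: 36, 84, 132, 180.
4th diffs: 48, 48, 48 (constant).
Newton forward-difference form: s_k = 4 + (-3)·C(k,1) + (-2)·C(k,2) + 36·C(k,3) + 48·C(k,4).
At k = 12: k = 12, so s_{12} = 4 - 36 - 132 + 7920 + 23760 = 31516.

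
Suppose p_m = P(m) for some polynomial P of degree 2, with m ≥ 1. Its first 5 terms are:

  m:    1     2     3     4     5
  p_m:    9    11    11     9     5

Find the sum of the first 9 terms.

1st diffs: 2, 0, -2, -4.
2nd diffs: -2, -2, -2 (constant).
So p_m = -m^2 + 5m + 5.
Continuing: -1, -9, -19, -31.
Summing m = 1..9 (9 terms) gives -15.

-15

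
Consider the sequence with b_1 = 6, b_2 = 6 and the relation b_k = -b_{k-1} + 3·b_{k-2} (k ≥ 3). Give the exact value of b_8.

Step forward from the initial values:
b_3 = 12;  b_4 = 6;  b_5 = 30;  b_6 = -12;  b_7 = 102;  b_8 = -138.

-138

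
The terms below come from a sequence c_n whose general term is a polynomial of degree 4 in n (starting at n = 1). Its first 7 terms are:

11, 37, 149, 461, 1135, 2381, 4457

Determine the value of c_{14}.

73981

1st diffs: 26, 112, 312, 674, 1246, 2076.
2nd diffs: 86, 200, 362, 572, 830.
3rd diffs: 114, 162, 210, 258.
4th diffs: 48, 48, 48 (constant).
So c_n = 2n^4 - n^3 - n^2 + 6n + 5.
Evaluating at n = 14 gives c_{14} = 73981.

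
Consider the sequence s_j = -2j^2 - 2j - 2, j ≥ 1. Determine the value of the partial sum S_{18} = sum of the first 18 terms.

-4596

Over j = 1..18: Σj = 171, Σj² = 2109.
Total = (-2)·2109 + (-2)·171 + (-2)·18 = -4596.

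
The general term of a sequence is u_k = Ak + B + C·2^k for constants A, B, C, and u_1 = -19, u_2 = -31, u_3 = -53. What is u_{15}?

-163877

Plug in k = 1, 2, 3: A + B + 2C = -19; 2A + B + 4C = -31; 3A + B + 8C = -53.
Subtracting the first from the second: A + 2C = -12.
Subtracting the second from the third: A + 4C = -22.
Solving: C = -5, A = -2, then B = -7.
So u_k = -2·k + (-7) + (-5)·2^k; at k=15 this is -163877.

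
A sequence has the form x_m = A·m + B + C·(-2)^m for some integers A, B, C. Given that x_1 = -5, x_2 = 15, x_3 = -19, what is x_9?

-1519

At m = 1, 2, 3: A + B - 2C = -5; 2A + B + 4C = 15; 3A + B - 8C = -19.
Subtracting the first from the second: A + 6C = 20.
Subtracting the second from the third: A - 12C = -34.
Solving: C = 3, A = 2, then B = -1.
Hence x_9 = 2·9 + (-1) + 3·(-512) = -1519.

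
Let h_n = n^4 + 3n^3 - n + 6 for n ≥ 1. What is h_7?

h_7 = 1·7^4 + 3·7^3 - 1·7 + 6 = 3429.

3429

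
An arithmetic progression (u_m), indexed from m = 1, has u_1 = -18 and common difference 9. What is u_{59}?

u_m = -18 + (m - 1)·9.
u_{59} = -18 + 58·9 = 504.

504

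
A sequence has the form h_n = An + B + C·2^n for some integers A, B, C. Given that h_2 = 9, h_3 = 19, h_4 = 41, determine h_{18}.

The three given values yield: 2A + B + 4C = 9; 3A + B + 8C = 19; 4A + B + 16C = 41.
Subtracting the first from the second: A + 4C = 10.
Subtracting the second from the third: A + 8C = 22.
Solving: C = 3, A = -2, then B = 1.
Hence h_{18} = -2·18 + 1 + 3·262144 = 786397.

786397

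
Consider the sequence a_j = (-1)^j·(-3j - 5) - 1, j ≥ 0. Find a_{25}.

79

(-1)^25 = -1; -3j - 5 at j=25 is -80; so a_{25} = 79.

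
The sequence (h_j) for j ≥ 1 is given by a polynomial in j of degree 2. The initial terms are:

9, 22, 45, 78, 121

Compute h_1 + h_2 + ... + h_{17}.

1st diffs: 13, 23, 33, 43.
2nd diffs: 10, 10, 10 (constant).
Newton forward-difference form: h_j = 9 + 13·C(j-1,1) + 10·C(j-1,2).
Continuing: …, 174, 237, 310, 393, …, h_{17} = 1417.
Summing j = 1..17 (17 terms) gives 8721.

8721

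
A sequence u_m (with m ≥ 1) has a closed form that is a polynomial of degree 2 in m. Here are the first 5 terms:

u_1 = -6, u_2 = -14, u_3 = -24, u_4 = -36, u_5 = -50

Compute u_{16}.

1st diffs: -8, -10, -12, -14.
2nd diffs: -2, -2, -2 (constant).
Newton forward-difference form: u_m = -6 + (-8)·C(m-1,1) + (-2)·C(m-1,2).
At m = 16: m-1 = 15, so u_{16} = -6 - 120 - 210 = -336.

-336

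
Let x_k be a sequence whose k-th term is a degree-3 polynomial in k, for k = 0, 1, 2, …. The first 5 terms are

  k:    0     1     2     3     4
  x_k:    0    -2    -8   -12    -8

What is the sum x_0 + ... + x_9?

1st diffs: -2, -6, -4, 4.
2nd diffs: -4, 2, 8.
3rd diffs: 6, 6 (constant).
Newton forward-difference form: x_k = (-2)·C(k,1) + (-4)·C(k,2) + 6·C(k,3).
Continuing: …, 10, 48, 112, 208, …, x_9 = 342.
Summing k = 0..9 (10 terms) gives 690.

690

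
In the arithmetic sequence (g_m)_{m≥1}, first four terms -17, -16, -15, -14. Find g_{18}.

0

Common difference d = 1.
g_m = -17 + (m - 1)·1.
g_{18} = -17 + 17·1 = 0.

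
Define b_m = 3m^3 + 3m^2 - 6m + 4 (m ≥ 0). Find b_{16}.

12964

b_{16} = 3·16^3 + 3·16^2 - 6·16 + 4 = 12964.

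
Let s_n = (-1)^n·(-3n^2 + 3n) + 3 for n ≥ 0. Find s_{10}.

-267

(-1)^10 = 1; -3n^2 + 3n at n=10 is -270; so s_{10} = -267.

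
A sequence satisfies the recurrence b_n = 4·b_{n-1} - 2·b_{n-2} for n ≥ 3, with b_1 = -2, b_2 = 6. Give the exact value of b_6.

1176

Applying the relation repeatedly:
b_3 = 28  b_4 = 100  b_5 = 344  b_6 = 1176.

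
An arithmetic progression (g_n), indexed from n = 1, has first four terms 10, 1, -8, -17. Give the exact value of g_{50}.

-431

Common difference d = -9.
g_n = 10 + (n - 1)·(-9).
g_{50} = 10 + 49·(-9) = -431.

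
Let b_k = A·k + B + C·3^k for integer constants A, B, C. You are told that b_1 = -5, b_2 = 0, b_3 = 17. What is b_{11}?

177129

At k = 1, 2, 3: A + B + 3C = -5; 2A + B + 9C = 0; 3A + B + 27C = 17.
Subtracting the first from the second: A + 6C = 5.
Subtracting the second from the third: A + 18C = 17.
Solving: C = 1, A = -1, then B = -7.
Therefore b_{11} = -11 + (-7) + 1·177147 = 177129.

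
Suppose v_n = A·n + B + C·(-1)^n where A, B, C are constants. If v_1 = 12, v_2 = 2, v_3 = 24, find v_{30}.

170

At n = 1, 2, 3: A + B - C = 12; 2A + B + C = 2; 3A + B - C = 24.
Subtracting the first from the second: A + 2C = -10.
Subtracting the second from the third: A - 2C = 22.
Solving: C = -8, A = 6, then B = -2.
So v_n = 6·n + (-2) + (-8)·(-1)^n; at n=30 this is 170.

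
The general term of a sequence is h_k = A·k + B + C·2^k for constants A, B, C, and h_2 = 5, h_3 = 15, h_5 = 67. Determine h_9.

At k = 2, 3, 5: 2A + B + 4C = 5; 3A + B + 8C = 15; 5A + B + 32C = 67.
Subtracting the first from the second: A + 4C = 10.
Subtracting the second from the third: 2A + 24C = 52.
Solving: C = 2, A = 2, then B = -7.
Therefore h_9 = 18 + (-7) + 2·512 = 1035.

1035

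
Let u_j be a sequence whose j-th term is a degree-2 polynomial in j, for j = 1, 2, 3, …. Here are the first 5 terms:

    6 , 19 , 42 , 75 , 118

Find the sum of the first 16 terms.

1st diffs: 13, 23, 33, 43.
2nd diffs: 10, 10, 10 (constant).
Newton forward-difference form: u_j = 6 + 13·C(j-1,1) + 10·C(j-1,2).
Continuing: …, 171, 234, 307, 390, …, u_{16} = 1251.
Summing j = 1..16 (16 terms) gives 7256.

7256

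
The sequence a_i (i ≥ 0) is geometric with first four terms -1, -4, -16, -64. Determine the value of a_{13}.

-67108864

Common ratio r = 4.
a_i = (-1)·4^(i-0).
a_{13} = (-1)·4^13 = -67108864.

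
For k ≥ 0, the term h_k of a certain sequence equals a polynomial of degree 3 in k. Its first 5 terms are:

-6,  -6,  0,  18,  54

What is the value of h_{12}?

1st diffs: 0, 6, 18, 36.
2nd diffs: 6, 12, 18.
3rd diffs: 6, 6 (constant).
So h_k = k^3 - k - 6.
Evaluating at k = 12 gives h_{12} = 1710.

1710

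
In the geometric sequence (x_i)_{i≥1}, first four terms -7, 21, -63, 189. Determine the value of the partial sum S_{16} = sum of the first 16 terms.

Common ratio r = -3.
x_i = (-7)·(-3)^(i-1).
S = (-7)·((-3)^16 - 1)/(-3 - 1) = (-7)·(43046721 - 1)/(-4) = 75331760.

75331760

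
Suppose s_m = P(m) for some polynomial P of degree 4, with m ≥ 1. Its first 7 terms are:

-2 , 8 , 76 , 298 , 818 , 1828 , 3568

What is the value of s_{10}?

16288

1st diffs: 10, 68, 222, 520, 1010, 1740.
2nd diffs: 58, 154, 298, 490, 730.
3rd diffs: 96, 144, 192, 240.
4th diffs: 48, 48, 48 (constant).
Newton forward-difference form: s_m = -2 + 10·C(m-1,1) + 58·C(m-1,2) + 96·C(m-1,3) + 48·C(m-1,4).
At m = 10: m-1 = 9, so s_{10} = -2 + 90 + 2088 + 8064 + 6048 = 16288.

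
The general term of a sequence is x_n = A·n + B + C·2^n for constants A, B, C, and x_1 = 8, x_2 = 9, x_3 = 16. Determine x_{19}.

Plug in n = 1, 2, 3: A + B + 2C = 8; 2A + B + 4C = 9; 3A + B + 8C = 16.
Subtracting the first from the second: A + 2C = 1.
Subtracting the second from the third: A + 4C = 7.
Solving: C = 3, A = -5, then B = 7.
Hence x_{19} = -5·19 + 7 + 3·524288 = 1572776.

1572776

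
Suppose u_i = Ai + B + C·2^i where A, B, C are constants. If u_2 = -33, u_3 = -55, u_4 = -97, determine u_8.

Write the equations: 2A + B + 4C = -33; 3A + B + 8C = -55; 4A + B + 16C = -97.
Subtracting the first from the second: A + 4C = -22.
Subtracting the second from the third: A + 8C = -42.
Solving: C = -5, A = -2, then B = -9.
So u_i = -2·i + (-9) + (-5)·2^i; at i=8 this is -1305.

-1305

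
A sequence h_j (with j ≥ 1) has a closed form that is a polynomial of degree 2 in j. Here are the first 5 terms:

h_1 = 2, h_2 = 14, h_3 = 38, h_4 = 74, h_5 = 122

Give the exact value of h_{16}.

1442

1st diffs: 12, 24, 36, 48.
2nd diffs: 12, 12, 12 (constant).
So h_j = 6j^2 - 6j + 2.
Evaluating at j = 16 gives h_{16} = 1442.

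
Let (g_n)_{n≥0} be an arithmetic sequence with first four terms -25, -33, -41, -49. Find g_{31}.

-273

Common difference d = -8.
g_n = -25 + (n - 0)·(-8).
g_{31} = -25 + 31·(-8) = -273.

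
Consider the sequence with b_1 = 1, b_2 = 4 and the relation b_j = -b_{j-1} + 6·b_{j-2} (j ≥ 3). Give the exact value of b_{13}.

Iterate the recurrence:
b_3 = 2;  b_4 = 22;  b_5 = -10;  …;  b_{10} = 8590;  b_{11} = -22186;  b_{12} = 73726;  b_{13} = -206842.
(Characteristic roots are 2 and -3.)

-206842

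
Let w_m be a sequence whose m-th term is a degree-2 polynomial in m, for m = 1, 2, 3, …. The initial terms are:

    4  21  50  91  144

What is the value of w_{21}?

2624

1st diffs: 17, 29, 41, 53.
2nd diffs: 12, 12, 12 (constant).
Newton forward-difference form: w_m = 4 + 17·C(m-1,1) + 12·C(m-1,2).
At m = 21: m-1 = 20, so w_{21} = 4 + 340 + 2280 = 2624.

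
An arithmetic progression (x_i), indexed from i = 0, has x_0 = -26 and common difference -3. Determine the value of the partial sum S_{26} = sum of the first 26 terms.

-1651

x_i = -26 + (i - 0)·(-3).
x_{25} = -101; S = 26·(-26 + (-101))/2 = -1651.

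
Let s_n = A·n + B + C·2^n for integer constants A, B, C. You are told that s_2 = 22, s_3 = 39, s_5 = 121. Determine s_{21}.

The three given values yield: 2A + B + 4C = 22; 3A + B + 8C = 39; 5A + B + 32C = 121.
Subtracting the first from the second: A + 4C = 17.
Subtracting the second from the third: 2A + 24C = 82.
Solving: C = 3, A = 5, then B = 0.
Hence s_{21} = 5·21 + 0 + 3·2097152 = 6291561.

6291561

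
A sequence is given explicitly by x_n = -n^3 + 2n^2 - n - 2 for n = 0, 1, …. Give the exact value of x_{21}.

-8402

x_{21} = -1·21^3 + 2·21^2 - 1·21 - 2 = -8402.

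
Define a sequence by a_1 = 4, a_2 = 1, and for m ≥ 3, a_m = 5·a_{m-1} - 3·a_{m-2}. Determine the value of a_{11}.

Iterate the recurrence:
a_3 = -7, a_4 = -38, a_5 = -169, a_6 = -731, a_7 = -3148, a_8 = -13547, a_9 = -58291, a_{10} = -250814, a_{11} = -1079197.

-1079197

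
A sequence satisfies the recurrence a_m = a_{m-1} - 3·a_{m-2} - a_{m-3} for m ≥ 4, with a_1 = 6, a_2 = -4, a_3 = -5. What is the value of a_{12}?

a_4 = 1;  a_5 = 20;  a_6 = 22;  a_7 = -39;  a_8 = -125;  a_9 = -30;  a_{10} = 384;  a_{11} = 599;  a_{12} = -523.

-523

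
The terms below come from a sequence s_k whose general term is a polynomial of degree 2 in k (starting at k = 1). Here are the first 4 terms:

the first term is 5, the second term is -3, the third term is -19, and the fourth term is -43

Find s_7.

1st diffs: -8, -16, -24.
2nd diffs: -8, -8 (constant).
Newton forward-difference form: s_k = 5 + (-8)·C(k-1,1) + (-8)·C(k-1,2).
At k = 7: k-1 = 6, so s_7 = 5 - 48 - 120 = -163.

-163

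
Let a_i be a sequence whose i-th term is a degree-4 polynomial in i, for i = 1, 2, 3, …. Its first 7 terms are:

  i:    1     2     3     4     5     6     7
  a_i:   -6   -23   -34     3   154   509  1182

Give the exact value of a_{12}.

1st diffs: -17, -11, 37, 151, 355, 673.
2nd diffs: 6, 48, 114, 204, 318.
3rd diffs: 42, 66, 90, 114.
4th diffs: 24, 24, 24 (constant).
So a_i = i^4 - 3i^3 - 4i^2 + i - 1.
Evaluating at i = 12 gives a_{12} = 14987.

14987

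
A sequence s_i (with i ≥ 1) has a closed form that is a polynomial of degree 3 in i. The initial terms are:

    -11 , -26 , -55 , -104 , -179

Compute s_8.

-620

1st diffs: -15, -29, -49, -75.
2nd diffs: -14, -20, -26.
3rd diffs: -6, -6 (constant).
Newton forward-difference form: s_i = -11 + (-15)·C(i-1,1) + (-14)·C(i-1,2) + (-6)·C(i-1,3).
At i = 8: i-1 = 7, so s_8 = -11 - 105 - 294 - 210 = -620.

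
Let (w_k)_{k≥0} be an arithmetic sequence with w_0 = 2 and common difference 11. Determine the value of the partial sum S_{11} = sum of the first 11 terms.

627

w_k = 2 + (k - 0)·11.
w_{10} = 112; S = 11·(2 + 112)/2 = 627.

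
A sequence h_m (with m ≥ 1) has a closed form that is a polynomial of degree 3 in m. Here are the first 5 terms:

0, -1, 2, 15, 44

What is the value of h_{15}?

1st diffs: -1, 3, 13, 29.
2nd diffs: 4, 10, 16.
3rd diffs: 6, 6 (constant).
So h_m = m^3 - 4m^2 + 4m - 1.
Evaluating at m = 15 gives h_{15} = 2534.

2534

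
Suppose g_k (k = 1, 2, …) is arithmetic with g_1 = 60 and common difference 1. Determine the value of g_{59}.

g_k = 60 + (k - 1)·1.
g_{59} = 60 + 58·1 = 118.

118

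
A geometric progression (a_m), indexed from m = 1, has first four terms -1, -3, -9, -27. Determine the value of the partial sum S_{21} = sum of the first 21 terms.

-5230176601

Common ratio r = 3.
a_m = (-1)·3^(m-1).
S = (-1)·(3^21 - 1)/(3 - 1) = (-1)·(10460353203 - 1)/(2) = -5230176601.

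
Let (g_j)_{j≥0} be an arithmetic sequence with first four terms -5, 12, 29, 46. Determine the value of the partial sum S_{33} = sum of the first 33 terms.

Common difference d = 17.
g_j = -5 + (j - 0)·17.
g_{32} = 539; S = 33·(-5 + 539)/2 = 8811.

8811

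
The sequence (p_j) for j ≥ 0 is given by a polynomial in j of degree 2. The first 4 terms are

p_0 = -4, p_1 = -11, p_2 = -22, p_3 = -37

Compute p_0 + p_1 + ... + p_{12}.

1st diffs: -7, -11, -15.
2nd diffs: -4, -4 (constant).
Newton forward-difference form: p_j = -4 + (-7)·C(j,1) + (-4)·C(j,2).
Continuing: …, -56, -79, -106, -137, …, p_{12} = -352.
Summing j = 0..12 (13 terms) gives -1742.

-1742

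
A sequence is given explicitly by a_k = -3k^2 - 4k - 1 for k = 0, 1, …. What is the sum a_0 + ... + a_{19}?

-8190

Over k = 0..19: Σk = 190, Σk² = 2470.
Total = (-3)·2470 + (-4)·190 + (-1)·20 = -8190.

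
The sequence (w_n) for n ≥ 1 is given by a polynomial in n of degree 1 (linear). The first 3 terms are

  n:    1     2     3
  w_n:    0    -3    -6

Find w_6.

-15

1st diffs: -3, -3 (constant).
So w_n = -3n + 3.
Evaluating at n = 6 gives w_6 = -15.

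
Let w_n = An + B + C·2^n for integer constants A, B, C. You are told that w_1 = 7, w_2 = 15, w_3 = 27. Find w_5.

Write the equations: A + B + 2C = 7; 2A + B + 4C = 15; 3A + B + 8C = 27.
Subtracting the first from the second: A + 2C = 8.
Subtracting the second from the third: A + 4C = 12.
Solving: C = 2, A = 4, then B = -1.
Hence w_5 = 4·5 + (-1) + 2·32 = 83.

83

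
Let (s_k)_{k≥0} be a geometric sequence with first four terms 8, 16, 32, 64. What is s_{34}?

137438953472

Common ratio r = 2.
s_k = 8·2^(k-0).
s_{34} = 8·2^34 = 137438953472.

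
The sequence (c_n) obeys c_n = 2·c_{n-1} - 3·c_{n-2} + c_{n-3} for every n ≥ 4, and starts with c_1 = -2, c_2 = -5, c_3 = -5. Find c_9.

-67

Applying the relation repeatedly:
c_4 = 3, c_5 = 16, c_6 = 18, c_7 = -9, c_8 = -56, c_9 = -67.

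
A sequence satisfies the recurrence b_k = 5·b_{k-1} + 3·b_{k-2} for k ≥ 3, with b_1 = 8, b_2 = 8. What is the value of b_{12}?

Step forward from the initial values:
b_3 = 64, b_4 = 344, b_5 = 1912, b_6 = 10592, b_7 = 58696, b_8 = 325256, b_9 = 1802368, b_{10} = 9987608, b_{11} = 55345144, b_{12} = 306688544.

306688544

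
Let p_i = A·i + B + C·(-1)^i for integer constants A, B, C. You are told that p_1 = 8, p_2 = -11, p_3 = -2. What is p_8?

Plug in i = 1, 2, 3: A + B - C = 8; 2A + B + C = -11; 3A + B - C = -2.
Subtracting the first from the second: A + 2C = -19.
Subtracting the second from the third: A - 2C = 9.
Solving: C = -7, A = -5, then B = 6.
So p_i = -5·i + 6 + (-7)·(-1)^i; at i=8 this is -41.

-41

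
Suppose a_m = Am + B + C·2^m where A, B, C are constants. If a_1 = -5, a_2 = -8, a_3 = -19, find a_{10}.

At m = 1, 2, 3: A + B + 2C = -5; 2A + B + 4C = -8; 3A + B + 8C = -19.
Subtracting the first from the second: A + 2C = -3.
Subtracting the second from the third: A + 4C = -11.
Solving: C = -4, A = 5, then B = -2.
So a_m = 5·m + (-2) + (-4)·2^m; at m=10 this is -4048.

-4048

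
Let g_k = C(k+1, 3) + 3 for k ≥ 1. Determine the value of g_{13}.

C(14, 3) = 364, so g_{13} = 367.

367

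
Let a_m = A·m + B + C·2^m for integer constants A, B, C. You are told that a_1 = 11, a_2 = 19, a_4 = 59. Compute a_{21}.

Plug in m = 1, 2, 4: A + B + 2C = 11; 2A + B + 4C = 19; 4A + B + 16C = 59.
Subtracting the first from the second: A + 2C = 8.
Subtracting the second from the third: 2A + 12C = 40.
Solving: C = 3, A = 2, then B = 3.
Therefore a_{21} = 42 + 3 + 3·2097152 = 6291501.

6291501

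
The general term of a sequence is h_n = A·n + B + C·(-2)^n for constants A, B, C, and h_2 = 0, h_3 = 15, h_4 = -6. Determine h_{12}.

-4062

The three given values yield: 2A + B + 4C = 0; 3A + B - 8C = 15; 4A + B + 16C = -6.
Subtracting the first from the second: A - 12C = 15.
Subtracting the second from the third: A + 24C = -21.
Solving: C = -1, A = 3, then B = -2.
Therefore h_{12} = 36 + (-2) + (-1)·4096 = -4062.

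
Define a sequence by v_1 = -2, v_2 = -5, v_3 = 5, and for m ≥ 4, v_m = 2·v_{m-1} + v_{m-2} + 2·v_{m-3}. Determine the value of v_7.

9

Iterate the recurrence:
v_4 = 1  v_5 = -3  v_6 = 5  v_7 = 9.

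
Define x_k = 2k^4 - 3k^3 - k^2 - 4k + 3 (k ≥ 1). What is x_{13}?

x_{13} = 2·13^4 - 3·13^3 - 1·13^2 - 4·13 + 3 = 50313.

50313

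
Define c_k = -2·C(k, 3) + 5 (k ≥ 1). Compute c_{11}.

-325

C(11, 3) = 165, so c_{11} = -325.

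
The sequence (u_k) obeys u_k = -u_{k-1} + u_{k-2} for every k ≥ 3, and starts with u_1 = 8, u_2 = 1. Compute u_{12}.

-351

Step forward from the initial values:
u_3 = 7  u_4 = -6  u_5 = 13  u_6 = -19  u_7 = 32  u_8 = -51  u_9 = 83  u_{10} = -134  u_{11} = 217  u_{12} = -351.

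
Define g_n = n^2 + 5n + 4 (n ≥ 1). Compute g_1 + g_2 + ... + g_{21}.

4550

Over n = 1..21: Σn = 231, Σn² = 3311.
Total = (1)·3311 + (5)·231 + (4)·21 = 4550.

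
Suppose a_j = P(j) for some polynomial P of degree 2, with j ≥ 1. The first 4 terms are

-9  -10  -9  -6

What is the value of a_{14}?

1st diffs: -1, 1, 3.
2nd diffs: 2, 2 (constant).
Newton forward-difference form: a_j = -9 + (-1)·C(j-1,1) + 2·C(j-1,2).
At j = 14: j-1 = 13, so a_{14} = -9 - 13 + 156 = 134.

134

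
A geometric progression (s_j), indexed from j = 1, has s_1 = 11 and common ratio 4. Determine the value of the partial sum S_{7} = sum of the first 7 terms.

s_j = 11·4^(j-1).
S = 11·(4^7 - 1)/(4 - 1) = 11·(16384 - 1)/(3) = 60071.

60071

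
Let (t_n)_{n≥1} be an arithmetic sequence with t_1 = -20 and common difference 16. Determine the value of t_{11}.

t_n = -20 + (n - 1)·16.
t_{11} = -20 + 10·16 = 140.

140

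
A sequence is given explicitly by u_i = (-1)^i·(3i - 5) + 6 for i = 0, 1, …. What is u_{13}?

(-1)^13 = -1; 3i - 5 at i=13 is 34; so u_{13} = -28.

-28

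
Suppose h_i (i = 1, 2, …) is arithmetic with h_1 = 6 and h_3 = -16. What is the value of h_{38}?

-401

Common difference d = (-16 - 6) / (3 - 1) = -11.
h_i = 6 + (i - 1)·(-11).
h_{38} = 6 + 37·(-11) = -401.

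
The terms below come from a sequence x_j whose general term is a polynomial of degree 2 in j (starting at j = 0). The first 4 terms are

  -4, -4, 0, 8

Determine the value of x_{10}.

1st diffs: 0, 4, 8.
2nd diffs: 4, 4 (constant).
Newton forward-difference form: x_j = -4 + 4·C(j,2).
At j = 10: j = 10, so x_{10} = -4 + 180 = 176.

176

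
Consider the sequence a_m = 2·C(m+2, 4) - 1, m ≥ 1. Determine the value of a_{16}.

C(18, 4) = 3060, so a_{16} = 6119.

6119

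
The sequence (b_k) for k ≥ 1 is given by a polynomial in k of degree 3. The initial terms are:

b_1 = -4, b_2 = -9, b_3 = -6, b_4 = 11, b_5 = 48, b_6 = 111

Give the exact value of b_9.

1st diffs: -5, 3, 17, 37, 63.
2nd diffs: 8, 14, 20, 26.
3rd diffs: 6, 6, 6 (constant).
Newton forward-difference form: b_k = -4 + (-5)·C(k-1,1) + 8·C(k-1,2) + 6·C(k-1,3).
At k = 9: k-1 = 8, so b_9 = -4 - 40 + 224 + 336 = 516.

516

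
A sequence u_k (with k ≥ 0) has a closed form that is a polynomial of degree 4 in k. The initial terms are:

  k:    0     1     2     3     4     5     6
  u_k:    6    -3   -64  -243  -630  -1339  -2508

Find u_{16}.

-87018

1st diffs: -9, -61, -179, -387, -709, -1169.
2nd diffs: -52, -118, -208, -322, -460.
3rd diffs: -66, -90, -114, -138.
4th diffs: -24, -24, -24 (constant).
So u_k = -k^4 - 5k^3 - 4k^2 + k + 6.
Evaluating at k = 16 gives u_{16} = -87018.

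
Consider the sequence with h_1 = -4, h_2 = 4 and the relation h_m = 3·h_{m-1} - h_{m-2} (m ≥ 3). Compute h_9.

5456

Compute successive terms:
h_3 = 16;  h_4 = 44;  h_5 = 116;  h_6 = 304;  h_7 = 796;  h_8 = 2084;  h_9 = 5456.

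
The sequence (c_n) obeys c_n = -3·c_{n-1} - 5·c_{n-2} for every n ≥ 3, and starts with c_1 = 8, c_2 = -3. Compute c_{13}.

Step forward from the initial values:
c_3 = -31, c_4 = 108, c_5 = -169, …, c_{10} = 3492, c_{11} = -26881, c_{12} = 63183, c_{13} = -55144.

-55144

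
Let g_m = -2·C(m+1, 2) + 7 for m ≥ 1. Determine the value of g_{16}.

C(17, 2) = 136, so g_{16} = -265.

-265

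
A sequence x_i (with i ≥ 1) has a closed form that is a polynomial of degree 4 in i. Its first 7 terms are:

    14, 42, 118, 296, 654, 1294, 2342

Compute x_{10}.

1st diffs: 28, 76, 178, 358, 640, 1048.
2nd diffs: 48, 102, 180, 282, 408.
3rd diffs: 54, 78, 102, 126.
4th diffs: 24, 24, 24 (constant).
Newton forward-difference form: x_i = 14 + 28·C(i-1,1) + 48·C(i-1,2) + 54·C(i-1,3) + 24·C(i-1,4).
At i = 10: i-1 = 9, so x_{10} = 14 + 252 + 1728 + 4536 + 3024 = 9554.

9554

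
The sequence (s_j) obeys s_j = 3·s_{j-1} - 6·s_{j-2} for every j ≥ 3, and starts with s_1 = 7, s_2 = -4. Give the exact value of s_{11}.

-69498

Step forward from the initial values:
s_3 = -54  s_4 = -138  s_5 = -90  s_6 = 558  s_7 = 2214  s_8 = 3294  s_9 = -3402  s_{10} = -29970  s_{11} = -69498.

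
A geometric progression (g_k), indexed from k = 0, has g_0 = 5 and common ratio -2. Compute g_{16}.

327680

g_k = 5·(-2)^(k-0).
g_{16} = 5·(-2)^16 = 327680.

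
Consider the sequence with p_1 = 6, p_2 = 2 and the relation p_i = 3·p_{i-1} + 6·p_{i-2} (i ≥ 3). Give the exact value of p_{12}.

Compute successive terms:
p_3 = 42  p_4 = 138  p_5 = 666  p_6 = 2826  p_7 = 12474  p_8 = 54378  p_9 = 237978  p_{10} = 1040202  p_{11} = 4548474  p_{12} = 19886634.

19886634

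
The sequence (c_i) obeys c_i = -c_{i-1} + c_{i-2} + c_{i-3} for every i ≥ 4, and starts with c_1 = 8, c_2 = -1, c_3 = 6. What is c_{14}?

Compute successive terms:
c_4 = 1, c_5 = 4, c_6 = 3, …, c_{11} = -2, c_{12} = 9, c_{13} = -4, c_{14} = 11.

11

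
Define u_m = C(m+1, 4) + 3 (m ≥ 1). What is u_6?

C(7, 4) = 35, so u_6 = 38.

38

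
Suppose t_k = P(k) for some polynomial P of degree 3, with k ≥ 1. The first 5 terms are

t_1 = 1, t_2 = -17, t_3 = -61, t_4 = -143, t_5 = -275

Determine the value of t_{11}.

1st diffs: -18, -44, -82, -132.
2nd diffs: -26, -38, -50.
3rd diffs: -12, -12 (constant).
So t_k = -2k^3 - k^2 - k + 5.
Evaluating at k = 11 gives t_{11} = -2789.

-2789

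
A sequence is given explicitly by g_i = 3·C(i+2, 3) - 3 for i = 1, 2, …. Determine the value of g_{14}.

1677

C(16, 3) = 560, so g_{14} = 1677.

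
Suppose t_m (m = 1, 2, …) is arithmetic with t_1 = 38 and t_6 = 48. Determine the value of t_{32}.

Common difference d = (48 - 38) / (6 - 1) = 2.
t_m = 38 + (m - 1)·2.
t_{32} = 38 + 31·2 = 100.

100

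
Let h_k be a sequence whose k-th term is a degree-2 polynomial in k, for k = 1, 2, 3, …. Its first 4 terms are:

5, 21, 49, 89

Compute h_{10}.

1st diffs: 16, 28, 40.
2nd diffs: 12, 12 (constant).
Newton forward-difference form: h_k = 5 + 16·C(k-1,1) + 12·C(k-1,2).
At k = 10: k-1 = 9, so h_{10} = 5 + 144 + 432 = 581.

581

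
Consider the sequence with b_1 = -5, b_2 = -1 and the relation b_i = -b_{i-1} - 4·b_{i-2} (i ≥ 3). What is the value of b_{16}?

51775

b_3 = 21;  b_4 = -17;  b_5 = -67;  …;  b_{13} = 19549;  b_{14} = 8807;  b_{15} = -87003;  b_{16} = 51775.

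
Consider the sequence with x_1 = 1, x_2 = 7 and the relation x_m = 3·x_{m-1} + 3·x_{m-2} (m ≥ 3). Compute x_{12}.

Compute successive terms:
x_3 = 24, x_4 = 93, x_5 = 351, x_6 = 1332, x_7 = 5049, x_8 = 19143, x_9 = 72576, x_{10} = 275157, x_{11} = 1043199, x_{12} = 3955068.

3955068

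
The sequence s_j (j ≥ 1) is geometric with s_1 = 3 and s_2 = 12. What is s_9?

196608

Common ratio r = 4.
s_j = 3·4^(j-1).
s_9 = 3·4^8 = 196608.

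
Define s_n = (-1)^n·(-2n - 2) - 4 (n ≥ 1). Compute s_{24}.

(-1)^24 = 1; -2n - 2 at n=24 is -50; so s_{24} = -54.

-54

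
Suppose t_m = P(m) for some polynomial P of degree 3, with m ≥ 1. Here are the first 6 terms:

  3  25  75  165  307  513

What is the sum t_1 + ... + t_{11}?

9823

1st diffs: 22, 50, 90, 142, 206.
2nd diffs: 28, 40, 52, 64.
3rd diffs: 12, 12, 12 (constant).
Newton forward-difference form: t_m = 3 + 22·C(m-1,1) + 28·C(m-1,2) + 12·C(m-1,3).
Continuing: …, 795, 1165, 1635, 2217, …, t_{11} = 2923.
Summing m = 1..11 (11 terms) gives 9823.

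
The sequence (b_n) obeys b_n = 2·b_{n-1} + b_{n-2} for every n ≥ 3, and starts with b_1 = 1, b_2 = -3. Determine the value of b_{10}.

-2547

Iterate the recurrence:
b_3 = -5  b_4 = -13  b_5 = -31  b_6 = -75  b_7 = -181  b_8 = -437  b_9 = -1055  b_{10} = -2547.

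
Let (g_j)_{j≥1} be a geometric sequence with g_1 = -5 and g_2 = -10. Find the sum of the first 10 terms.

-5115

Common ratio r = 2.
g_j = (-5)·2^(j-1).
S = (-5)·(2^10 - 1)/(2 - 1) = (-5)·(1024 - 1)/(1) = -5115.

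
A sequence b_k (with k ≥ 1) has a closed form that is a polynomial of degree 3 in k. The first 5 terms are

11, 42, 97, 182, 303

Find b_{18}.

1st diffs: 31, 55, 85, 121.
2nd diffs: 24, 30, 36.
3rd diffs: 6, 6 (constant).
So b_k = k^3 + 6k^2 + 6k - 2.
Evaluating at k = 18 gives b_{18} = 7882.

7882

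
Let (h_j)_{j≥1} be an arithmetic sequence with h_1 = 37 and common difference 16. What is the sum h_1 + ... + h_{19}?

3439

h_j = 37 + (j - 1)·16.
h_{19} = 325; S = 19·(37 + 325)/2 = 3439.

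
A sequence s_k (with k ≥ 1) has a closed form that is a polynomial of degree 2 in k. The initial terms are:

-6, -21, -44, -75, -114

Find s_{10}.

-429

1st diffs: -15, -23, -31, -39.
2nd diffs: -8, -8, -8 (constant).
So s_k = -4k^2 - 3k + 1.
Evaluating at k = 10 gives s_{10} = -429.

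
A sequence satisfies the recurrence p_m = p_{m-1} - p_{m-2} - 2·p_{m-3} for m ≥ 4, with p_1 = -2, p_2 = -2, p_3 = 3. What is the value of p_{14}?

-848

p_4 = 9;  p_5 = 10;  p_6 = -5;  …;  p_{11} = 210;  p_{12} = 111;  p_{13} = -317;  p_{14} = -848.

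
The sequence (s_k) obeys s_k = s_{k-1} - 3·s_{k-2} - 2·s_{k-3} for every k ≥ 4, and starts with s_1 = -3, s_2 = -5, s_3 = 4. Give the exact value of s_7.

Iterate the recurrence:
s_4 = 25  s_5 = 23  s_6 = -60  s_7 = -179.

-179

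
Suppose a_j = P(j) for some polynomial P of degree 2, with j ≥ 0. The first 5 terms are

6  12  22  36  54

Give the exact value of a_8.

166

1st diffs: 6, 10, 14, 18.
2nd diffs: 4, 4, 4 (constant).
Newton forward-difference form: a_j = 6 + 6·C(j,1) + 4·C(j,2).
At j = 8: j = 8, so a_8 = 6 + 48 + 112 = 166.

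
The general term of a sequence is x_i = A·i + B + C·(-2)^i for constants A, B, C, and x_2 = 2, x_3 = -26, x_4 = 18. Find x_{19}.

-1048650

At i = 2, 3, 4: 2A + B + 4C = 2; 3A + B - 8C = -26; 4A + B + 16C = 18.
Subtracting the first from the second: A - 12C = -28.
Subtracting the second from the third: A + 24C = 44.
Solving: C = 2, A = -4, then B = 2.
Hence x_{19} = -4·19 + 2 + 2·(-524288) = -1048650.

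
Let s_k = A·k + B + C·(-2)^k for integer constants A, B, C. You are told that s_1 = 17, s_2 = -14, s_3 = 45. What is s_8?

-1280

Plug in k = 1, 2, 3: A + B - 2C = 17; 2A + B + 4C = -14; 3A + B - 8C = 45.
Subtracting the first from the second: A + 6C = -31.
Subtracting the second from the third: A - 12C = 59.
Solving: C = -5, A = -1, then B = 8.
Therefore s_8 = -8 + 8 + (-5)·256 = -1280.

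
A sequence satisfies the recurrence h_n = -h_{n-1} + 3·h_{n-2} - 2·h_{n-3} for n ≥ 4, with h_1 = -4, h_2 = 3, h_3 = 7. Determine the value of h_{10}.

258

Compute successive terms:
h_4 = 10;  h_5 = 5;  h_6 = 11;  h_7 = -16;  h_8 = 39;  h_9 = -109;  h_{10} = 258.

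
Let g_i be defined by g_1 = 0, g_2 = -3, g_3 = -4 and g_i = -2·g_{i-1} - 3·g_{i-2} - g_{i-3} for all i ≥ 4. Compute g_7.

58

Applying the relation repeatedly:
g_4 = 17; g_5 = -19; g_6 = -9; g_7 = 58.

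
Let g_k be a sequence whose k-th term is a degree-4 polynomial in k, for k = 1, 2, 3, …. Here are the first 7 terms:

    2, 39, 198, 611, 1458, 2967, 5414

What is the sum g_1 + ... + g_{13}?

1st diffs: 37, 159, 413, 847, 1509, 2447.
2nd diffs: 122, 254, 434, 662, 938.
3rd diffs: 132, 180, 228, 276.
4th diffs: 48, 48, 48 (constant).
Newton forward-difference form: g_k = 2 + 37·C(k-1,1) + 122·C(k-1,2) + 132·C(k-1,3) + 48·C(k-1,4).
Continuing: …, 9123, 14466, 21863, 31782, …, g_{13} = 61298.
Summing k = 1..13 (13 terms) gives 193960.

193960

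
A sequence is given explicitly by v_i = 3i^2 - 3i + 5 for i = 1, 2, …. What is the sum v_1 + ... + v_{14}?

2800

Over i = 1..14: Σi = 105, Σi² = 1015.
Total = (3)·1015 + (-3)·105 + (5)·14 = 2800.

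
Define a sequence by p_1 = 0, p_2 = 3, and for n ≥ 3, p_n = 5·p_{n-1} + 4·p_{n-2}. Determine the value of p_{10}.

2983143

p_3 = 15  p_4 = 87  p_5 = 495  p_6 = 2823  p_7 = 16095  p_8 = 91767  p_9 = 523215  p_{10} = 2983143.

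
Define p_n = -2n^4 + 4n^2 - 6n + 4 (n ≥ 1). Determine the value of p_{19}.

p_{19} = -2·19^4 + 4·19^2 - 6·19 + 4 = -259308.

-259308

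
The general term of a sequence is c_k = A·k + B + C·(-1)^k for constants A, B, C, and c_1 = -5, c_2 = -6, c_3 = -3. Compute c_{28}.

Plug in k = 1, 2, 3: A + B - C = -5; 2A + B + C = -6; 3A + B - C = -3.
Subtracting the first from the second: A + 2C = -1.
Subtracting the second from the third: A - 2C = 3.
Solving: C = -1, A = 1, then B = -7.
Hence c_{28} = 1·28 + (-7) + (-1)·1 = 20.

20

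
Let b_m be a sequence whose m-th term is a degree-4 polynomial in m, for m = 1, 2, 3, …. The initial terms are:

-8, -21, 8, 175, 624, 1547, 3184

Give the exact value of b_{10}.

1st diffs: -13, 29, 167, 449, 923, 1637.
2nd diffs: 42, 138, 282, 474, 714.
3rd diffs: 96, 144, 192, 240.
4th diffs: 48, 48, 48 (constant).
Newton forward-difference form: b_m = -8 + (-13)·C(m-1,1) + 42·C(m-1,2) + 96·C(m-1,3) + 48·C(m-1,4).
At m = 10: m-1 = 9, so b_{10} = -8 - 117 + 1512 + 8064 + 6048 = 15499.

15499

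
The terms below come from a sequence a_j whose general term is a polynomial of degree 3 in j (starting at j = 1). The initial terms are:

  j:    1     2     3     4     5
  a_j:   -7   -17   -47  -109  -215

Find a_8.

1st diffs: -10, -30, -62, -106.
2nd diffs: -20, -32, -44.
3rd diffs: -12, -12 (constant).
Newton forward-difference form: a_j = -7 + (-10)·C(j-1,1) + (-20)·C(j-1,2) + (-12)·C(j-1,3).
At j = 8: j-1 = 7, so a_8 = -7 - 70 - 420 - 420 = -917.

-917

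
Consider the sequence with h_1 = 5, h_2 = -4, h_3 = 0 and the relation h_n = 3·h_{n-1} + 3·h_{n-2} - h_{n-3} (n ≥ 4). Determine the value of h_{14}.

Step forward from the initial values:
h_4 = -17; h_5 = -47; h_6 = -192; …; h_{11} = -136472; h_{12} = -509337; h_{13} = -1900855; h_{14} = -7094104.

-7094104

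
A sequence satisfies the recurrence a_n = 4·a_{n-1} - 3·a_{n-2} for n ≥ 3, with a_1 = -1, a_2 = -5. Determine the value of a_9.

-13121

a_3 = -17, a_4 = -53, a_5 = -161, a_6 = -485, a_7 = -1457, a_8 = -4373, a_9 = -13121.
(Characteristic roots are 3 and 1.)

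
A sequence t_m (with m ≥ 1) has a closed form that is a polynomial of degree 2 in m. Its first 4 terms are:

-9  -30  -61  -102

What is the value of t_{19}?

1st diffs: -21, -31, -41.
2nd diffs: -10, -10 (constant).
So t_m = -5m^2 - 6m + 2.
Evaluating at m = 19 gives t_{19} = -1917.

-1917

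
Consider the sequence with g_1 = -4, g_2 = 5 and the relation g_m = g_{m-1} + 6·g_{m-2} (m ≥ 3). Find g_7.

-655

g_3 = -19, g_4 = 11, g_5 = -103, g_6 = -37, g_7 = -655.
(Characteristic roots are 3 and -2.)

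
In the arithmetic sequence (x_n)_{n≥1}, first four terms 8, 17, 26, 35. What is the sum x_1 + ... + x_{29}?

3886

Common difference d = 9.
x_n = 8 + (n - 1)·9.
x_{29} = 260; S = 29·(8 + 260)/2 = 3886.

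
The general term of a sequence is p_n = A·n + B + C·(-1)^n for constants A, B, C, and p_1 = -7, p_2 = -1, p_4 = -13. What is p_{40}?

Write the equations: A + B - C = -7; 2A + B + C = -1; 4A + B + C = -13.
Subtracting the first from the second: A + 2C = 6.
Subtracting the second from the third: 2A = -12.
Solving: C = 6, A = -6, then B = 5.
So p_n = -6·n + 5 + 6·(-1)^n; at n=40 this is -229.

-229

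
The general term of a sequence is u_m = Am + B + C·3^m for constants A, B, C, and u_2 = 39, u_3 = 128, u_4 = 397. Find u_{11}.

Write the equations: 2A + B + 9C = 39; 3A + B + 27C = 128; 4A + B + 81C = 397.
Subtracting the first from the second: A + 18C = 89.
Subtracting the second from the third: A + 54C = 269.
Solving: C = 5, A = -1, then B = -4.
So u_m = -1·m + (-4) + 5·3^m; at m=11 this is 885720.

885720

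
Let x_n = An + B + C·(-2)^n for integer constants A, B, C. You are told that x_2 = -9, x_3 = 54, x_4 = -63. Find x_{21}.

10485828

Write the equations: 2A + B + 4C = -9; 3A + B - 8C = 54; 4A + B + 16C = -63.
Subtracting the first from the second: A - 12C = 63.
Subtracting the second from the third: A + 24C = -117.
Solving: C = -5, A = 3, then B = 5.
Therefore x_{21} = 63 + 5 + (-5)·(-2097152) = 10485828.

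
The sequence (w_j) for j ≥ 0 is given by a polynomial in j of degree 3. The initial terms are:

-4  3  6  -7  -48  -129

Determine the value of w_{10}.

-1554

1st diffs: 7, 3, -13, -41, -81.
2nd diffs: -4, -16, -28, -40.
3rd diffs: -12, -12, -12 (constant).
So w_j = -2j^3 + 4j^2 + 5j - 4.
Evaluating at j = 10 gives w_{10} = -1554.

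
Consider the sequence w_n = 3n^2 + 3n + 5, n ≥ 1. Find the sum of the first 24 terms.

15720

Over n = 1..24: Σn = 300, Σn² = 4900.
Total = (3)·4900 + (3)·300 + (5)·24 = 15720.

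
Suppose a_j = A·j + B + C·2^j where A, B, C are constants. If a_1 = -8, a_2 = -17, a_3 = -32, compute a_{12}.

-12323

At j = 1, 2, 3: A + B + 2C = -8; 2A + B + 4C = -17; 3A + B + 8C = -32.
Subtracting the first from the second: A + 2C = -9.
Subtracting the second from the third: A + 4C = -15.
Solving: C = -3, A = -3, then B = 1.
Therefore a_{12} = -36 + 1 + (-3)·4096 = -12323.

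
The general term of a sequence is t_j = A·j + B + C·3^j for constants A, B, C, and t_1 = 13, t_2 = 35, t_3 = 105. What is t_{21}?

Write the equations: A + B + 3C = 13; 2A + B + 9C = 35; 3A + B + 27C = 105.
Subtracting the first from the second: A + 6C = 22.
Subtracting the second from the third: A + 18C = 70.
Solving: C = 4, A = -2, then B = 3.
Hence t_{21} = -2·21 + 3 + 4·10460353203 = 41841412773.

41841412773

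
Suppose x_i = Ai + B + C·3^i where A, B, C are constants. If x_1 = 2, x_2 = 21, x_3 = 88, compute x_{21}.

41841412702

Plug in i = 1, 2, 3: A + B + 3C = 2; 2A + B + 9C = 21; 3A + B + 27C = 88.
Subtracting the first from the second: A + 6C = 19.
Subtracting the second from the third: A + 18C = 67.
Solving: C = 4, A = -5, then B = -5.
Hence x_{21} = -5·21 + (-5) + 4·10460353203 = 41841412702.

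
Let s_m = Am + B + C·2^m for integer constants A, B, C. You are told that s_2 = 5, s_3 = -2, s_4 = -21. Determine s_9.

-1484

Plug in m = 2, 3, 4: 2A + B + 4C = 5; 3A + B + 8C = -2; 4A + B + 16C = -21.
Subtracting the first from the second: A + 4C = -7.
Subtracting the second from the third: A + 8C = -19.
Solving: C = -3, A = 5, then B = 7.
So s_m = 5·m + 7 + (-3)·2^m; at m=9 this is -1484.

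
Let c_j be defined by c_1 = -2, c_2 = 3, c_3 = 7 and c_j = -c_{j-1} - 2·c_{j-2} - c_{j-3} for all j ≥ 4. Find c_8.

-38

Compute successive terms:
c_4 = -11  c_5 = -6  c_6 = 21  c_7 = 2  c_8 = -38.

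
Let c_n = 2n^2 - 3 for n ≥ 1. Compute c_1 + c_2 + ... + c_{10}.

Over n = 1..10: Σn = 55, Σn² = 385.
Total = (2)·385 + (-3)·10 = 740.

740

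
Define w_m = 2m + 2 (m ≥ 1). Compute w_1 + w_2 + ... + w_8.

Over m = 1..8: Σm = 36.
Total = (2)·36 + (2)·8 = 88.

88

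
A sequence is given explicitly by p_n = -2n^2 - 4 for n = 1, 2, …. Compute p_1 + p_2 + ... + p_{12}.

Over n = 1..12: Σn = 78, Σn² = 650.
Total = (-2)·650 + (-4)·12 = -1348.

-1348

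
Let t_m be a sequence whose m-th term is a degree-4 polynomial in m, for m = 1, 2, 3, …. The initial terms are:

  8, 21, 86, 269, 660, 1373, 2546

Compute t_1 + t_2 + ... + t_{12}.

1st diffs: 13, 65, 183, 391, 713, 1173.
2nd diffs: 52, 118, 208, 322, 460.
3rd diffs: 66, 90, 114, 138.
4th diffs: 24, 24, 24 (constant).
So t_m = m^4 + m^3 - 5m^2 + 6m + 5.
Continuing: …, 4341, 6944, 10565, 15438, …, t_{12} = 21821.
Summing m = 1..12 (12 terms) gives 64072.

64072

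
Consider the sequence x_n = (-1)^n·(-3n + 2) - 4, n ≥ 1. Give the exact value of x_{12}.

-38

(-1)^12 = 1; -3n + 2 at n=12 is -34; so x_{12} = -38.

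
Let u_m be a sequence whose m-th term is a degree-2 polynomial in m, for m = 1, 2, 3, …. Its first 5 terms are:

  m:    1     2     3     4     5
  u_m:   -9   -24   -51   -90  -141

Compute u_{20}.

-2346

1st diffs: -15, -27, -39, -51.
2nd diffs: -12, -12, -12 (constant).
So u_m = -6m^2 + 3m - 6.
Evaluating at m = 20 gives u_{20} = -2346.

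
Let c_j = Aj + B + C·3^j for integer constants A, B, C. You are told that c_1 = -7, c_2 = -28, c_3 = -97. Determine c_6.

The three given values yield: A + B + 3C = -7; 2A + B + 9C = -28; 3A + B + 27C = -97.
Subtracting the first from the second: A + 6C = -21.
Subtracting the second from the third: A + 18C = -69.
Solving: C = -4, A = 3, then B = 2.
Therefore c_6 = 18 + 2 + (-4)·729 = -2896.

-2896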